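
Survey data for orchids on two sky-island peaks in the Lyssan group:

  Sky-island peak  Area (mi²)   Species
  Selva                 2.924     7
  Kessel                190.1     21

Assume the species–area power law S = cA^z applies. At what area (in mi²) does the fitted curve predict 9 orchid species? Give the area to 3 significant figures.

z = ln(21/7) / ln(190.1/2.924) = 1.0986 / 4.1746 = 0.2632
c = 7 / 2.924^0.2632 = 7 / 1.326 = 5.278
A = (9/5.278)^(1/0.2632) ⇒ ln A = ln(1.705)/0.2632 = 2.0279
A = e^2.0279 ≈ 7.598 mi²

7.60 mi²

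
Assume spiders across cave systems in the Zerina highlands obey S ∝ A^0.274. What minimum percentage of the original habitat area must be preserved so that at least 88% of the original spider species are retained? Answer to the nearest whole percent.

63%

Need (A_new/A_old)^0.274 = 0.88, so A_new/A_old = 0.88^(1/0.274) = 0.88^3.65
ln(A_new/A_old) = ln 0.88 / 0.274 = -0.1278 / 0.274 = -0.4665
A_new/A_old = e^-0.4665 ≈ 0.6272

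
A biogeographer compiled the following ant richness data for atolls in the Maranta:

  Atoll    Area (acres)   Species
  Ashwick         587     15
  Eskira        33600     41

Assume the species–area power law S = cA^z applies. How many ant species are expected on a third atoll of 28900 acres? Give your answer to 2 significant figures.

z = ln(41/15) / ln(33600/587) = 1.0055 / 4.0473 = 0.2484
c = 15 / 587^0.2484 = 15 / 4.874 = 3.078
S₃ = 3.078 × 28900^0.2484 = 3.078 × 12.83 ≈ 39.49

39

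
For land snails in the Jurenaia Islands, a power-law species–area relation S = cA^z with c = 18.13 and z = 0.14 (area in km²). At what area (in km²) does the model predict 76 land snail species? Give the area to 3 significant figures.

76 = 18.13 × A^0.14  ⇒  A^0.14 = 76/18.13 = 4.192
ln A = ln(4.192) / 0.14 = 1.4332 / 0.14 = 10.2369
A = e^10.2369 ≈ 27914 km²

27900 km²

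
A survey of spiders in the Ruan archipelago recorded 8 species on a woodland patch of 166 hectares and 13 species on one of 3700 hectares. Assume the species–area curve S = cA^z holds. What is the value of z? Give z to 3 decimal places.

0.156

Taking logs: ln S = ln c + z ln A, so z = (ln S₂ − ln S₁)/(ln A₂ − ln A₁).
z = ln(13/8) / ln(3700/166) = ln(1.625) / ln(22.29) = 0.4855 / 3.1041 = 0.1564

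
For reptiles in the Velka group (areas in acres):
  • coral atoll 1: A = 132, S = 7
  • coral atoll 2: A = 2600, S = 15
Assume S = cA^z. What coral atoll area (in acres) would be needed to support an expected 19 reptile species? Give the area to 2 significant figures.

6600 acres

z = ln(15/7) / ln(2600/132) = 0.7621 / 2.9805 = 0.2557
c = 7 / 132^0.2557 = 7 / 3.485 = 2.008
A = (19/2.008)^(1/0.2557) ⇒ ln A = ln(9.46)/0.2557 = 8.7877
A = e^8.7877 ≈ 6553 acres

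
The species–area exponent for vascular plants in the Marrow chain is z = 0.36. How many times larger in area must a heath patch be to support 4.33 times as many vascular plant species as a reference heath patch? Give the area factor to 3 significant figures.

(A₂/A₁)^0.36 = 4.33, so A₂/A₁ = 4.33^(1/0.36) = 4.33^2.778
ln(A₂/A₁) = ln 4.33 / 0.36 = 1.4656 / 0.36 = 4.0710
A₂/A₁ = e^4.0710 ≈ 58.62

58.6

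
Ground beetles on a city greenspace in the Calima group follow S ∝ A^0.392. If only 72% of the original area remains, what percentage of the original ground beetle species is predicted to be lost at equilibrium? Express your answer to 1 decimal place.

12.1%

S_new/S_old = (A_new/A_old)^z = 0.72^0.392
= exp(0.392 × ln 0.72) = exp(0.392 × -0.3285) = exp(-0.1288) ≈ 0.8792
Fraction lost = 1 − 0.8792 = 0.1208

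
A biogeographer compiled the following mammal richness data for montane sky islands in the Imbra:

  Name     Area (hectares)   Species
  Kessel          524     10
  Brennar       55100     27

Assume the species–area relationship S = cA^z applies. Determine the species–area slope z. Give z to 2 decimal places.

0.21

Taking logs: ln S = ln c + z ln A, so z = (ln S₂ − ln S₁)/(ln A₂ − ln A₁).
z = ln(27/10) / ln(55100/524) = ln(2.7) / ln(105.2) = 0.9933 / 4.6554 = 0.2134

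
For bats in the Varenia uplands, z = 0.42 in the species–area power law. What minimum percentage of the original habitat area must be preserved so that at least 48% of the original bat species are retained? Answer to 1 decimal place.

Need (A_new/A_old)^0.42 = 0.48, so A_new/A_old = 0.48^(1/0.42) = 0.48^2.381
ln(A_new/A_old) = ln 0.48 / 0.42 = -0.7340 / 0.42 = -1.7475
A_new/A_old = e^-1.7475 ≈ 0.1742

17.4%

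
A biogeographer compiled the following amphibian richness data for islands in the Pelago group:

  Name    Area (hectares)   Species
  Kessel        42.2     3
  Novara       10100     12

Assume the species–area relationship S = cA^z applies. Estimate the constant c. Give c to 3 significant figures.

z = ln(S₂/S₁) / ln(A₂/A₁) = ln(12/3) / ln(10100/42.2) = 1.3863 / 5.4779 = 0.2531
c = S₁ / A₁^z = 3 / 42.2^0.2531 = 3 / 2.578 = 1.164

1.16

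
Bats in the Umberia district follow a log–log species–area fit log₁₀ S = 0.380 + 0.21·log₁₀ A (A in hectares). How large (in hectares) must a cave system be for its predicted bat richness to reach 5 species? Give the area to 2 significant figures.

33 hectares

5 = 2.399 × A^0.21  ⇒  A^0.21 = 5/2.399 = 2.084
ln A = ln(2.084) / 0.21 = 0.7345 / 0.21 = 3.4974
A = e^3.4974 ≈ 33.03 hectares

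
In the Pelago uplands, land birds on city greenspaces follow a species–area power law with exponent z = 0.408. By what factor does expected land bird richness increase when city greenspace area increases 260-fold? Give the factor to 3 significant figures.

9.67

S₂/S₁ = (A₂/A₁)^z = 260^0.408
ln(S₂/S₁) = 0.408 × ln 260 = 0.408 × 5.5607 = 2.2688
S₂/S₁ = e^2.2688 ≈ 9.667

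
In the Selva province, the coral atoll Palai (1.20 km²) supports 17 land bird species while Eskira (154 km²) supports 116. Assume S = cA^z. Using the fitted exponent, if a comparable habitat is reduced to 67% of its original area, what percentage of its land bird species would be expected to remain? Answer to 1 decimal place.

z = ln(116/17) / ln(154/1.2) = 1.9204 / 4.8546 = 0.3956
S_new/S_old = (A_new/A_old)^z = 0.67^0.3956 = exp(0.3956 × -0.4005) = 0.8535

85.3%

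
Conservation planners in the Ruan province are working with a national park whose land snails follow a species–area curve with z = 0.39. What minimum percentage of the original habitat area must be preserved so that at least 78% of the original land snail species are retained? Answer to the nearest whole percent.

Need (A_new/A_old)^0.39 = 0.78, so A_new/A_old = 0.78^(1/0.39) = 0.78^2.564
ln(A_new/A_old) = ln 0.78 / 0.39 = -0.2485 / 0.39 = -0.6371
A_new/A_old = e^-0.6371 ≈ 0.5288

53%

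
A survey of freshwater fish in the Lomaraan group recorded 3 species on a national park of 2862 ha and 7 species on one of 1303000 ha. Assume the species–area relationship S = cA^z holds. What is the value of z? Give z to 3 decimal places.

Taking logs: ln S = ln c + z ln A, so z = (ln S₂ − ln S₁)/(ln A₂ − ln A₁).
z = ln(7/3) / ln(1303000/2862) = ln(2.333) / ln(455.3) = 0.8473 / 6.1209 = 0.1384

0.138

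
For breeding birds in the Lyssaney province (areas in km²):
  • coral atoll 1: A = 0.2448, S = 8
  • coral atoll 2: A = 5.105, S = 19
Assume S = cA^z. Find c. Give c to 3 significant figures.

11.9

z = ln(S₂/S₁) / ln(A₂/A₁) = ln(19/8) / ln(5.105/0.2448) = 0.8650 / 3.0375 = 0.2848
c = S₁ / A₁^z = 8 / 0.2448^0.2848 = 8 / 0.6698 = 11.94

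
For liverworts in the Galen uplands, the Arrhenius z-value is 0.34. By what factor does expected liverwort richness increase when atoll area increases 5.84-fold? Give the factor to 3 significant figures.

1.82

S₂/S₁ = (A₂/A₁)^z = 5.84^0.34
ln(S₂/S₁) = 0.34 × ln 5.84 = 0.34 × 1.7647 = 0.6000
S₂/S₁ = e^0.6000 ≈ 1.822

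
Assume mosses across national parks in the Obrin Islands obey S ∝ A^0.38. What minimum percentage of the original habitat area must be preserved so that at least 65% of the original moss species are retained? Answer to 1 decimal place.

Need (A_new/A_old)^0.38 = 0.65, so A_new/A_old = 0.65^(1/0.38) = 0.65^2.632
ln(A_new/A_old) = ln 0.65 / 0.38 = -0.4308 / 0.38 = -1.1336
A_new/A_old = e^-1.1336 ≈ 0.3219

32.2%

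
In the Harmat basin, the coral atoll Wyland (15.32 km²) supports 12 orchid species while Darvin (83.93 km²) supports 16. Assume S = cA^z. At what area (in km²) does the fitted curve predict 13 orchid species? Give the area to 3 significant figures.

24.6 km²

z = ln(16/12) / ln(83.93/15.32) = 0.2877 / 1.7008 = 0.1691
c = 12 / 15.32^0.1691 = 12 / 1.587 = 7.563
A = (13/7.563)^(1/0.1691) ⇒ ln A = ln(1.719)/0.1691 = 3.2024
A = e^3.2024 ≈ 24.59 km²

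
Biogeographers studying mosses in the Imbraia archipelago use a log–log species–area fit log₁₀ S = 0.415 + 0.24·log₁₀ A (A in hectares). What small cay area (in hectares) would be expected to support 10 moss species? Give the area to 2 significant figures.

270 hectares

10 = 2.6 × A^0.24  ⇒  A^0.24 = 10/2.6 = 3.846
ln A = ln(3.846) / 0.24 = 1.3470 / 0.24 = 5.6126
A = e^5.6126 ≈ 273.8 hectares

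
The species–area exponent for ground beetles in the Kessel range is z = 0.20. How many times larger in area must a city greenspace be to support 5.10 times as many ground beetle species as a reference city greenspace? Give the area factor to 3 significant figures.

(A₂/A₁)^0.2 = 5.1, so A₂/A₁ = 5.1^(1/0.2) = 5.1^5
ln(A₂/A₁) = ln 5.1 / 0.2 = 1.6292 / 0.2 = 8.1462
A₂/A₁ = e^8.1462 ≈ 3450

3450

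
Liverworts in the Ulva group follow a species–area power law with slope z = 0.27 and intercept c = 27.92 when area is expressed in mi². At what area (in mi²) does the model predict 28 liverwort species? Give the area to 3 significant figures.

1.01 mi²

28 = 27.92 × A^0.27  ⇒  A^0.27 = 28/27.92 = 1.003
ln A = ln(1.003) / 0.27 = 0.0029 / 0.27 = 0.0106
A = e^0.0106 ≈ 1.011 mi²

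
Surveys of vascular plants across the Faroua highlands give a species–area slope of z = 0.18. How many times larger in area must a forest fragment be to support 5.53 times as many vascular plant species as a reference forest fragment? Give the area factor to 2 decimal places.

(A₂/A₁)^0.18 = 5.53, so A₂/A₁ = 5.53^(1/0.18) = 5.53^5.556
ln(A₂/A₁) = ln 5.53 / 0.18 = 1.7102 / 0.18 = 9.5010
A₂/A₁ = e^9.5010 ≈ 13374

13373.67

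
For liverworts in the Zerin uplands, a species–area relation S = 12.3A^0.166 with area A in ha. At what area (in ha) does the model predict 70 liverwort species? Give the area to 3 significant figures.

35400 ha

70 = 12.3 × A^0.166  ⇒  A^0.166 = 70/12.3 = 5.691
ln A = ln(5.691) / 0.166 = 1.7389 / 0.166 = 10.4753
A = e^10.4753 ≈ 35429 ha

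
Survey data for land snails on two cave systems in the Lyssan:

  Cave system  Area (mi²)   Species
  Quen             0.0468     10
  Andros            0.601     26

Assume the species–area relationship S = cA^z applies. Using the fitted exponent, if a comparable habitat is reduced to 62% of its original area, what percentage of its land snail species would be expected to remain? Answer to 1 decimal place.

z = ln(26/10) / ln(0.601/0.0468) = 0.9555 / 2.5527 = 0.3743
S_new/S_old = (A_new/A_old)^z = 0.62^0.3743 = exp(0.3743 × -0.4780) = 0.8362

83.6%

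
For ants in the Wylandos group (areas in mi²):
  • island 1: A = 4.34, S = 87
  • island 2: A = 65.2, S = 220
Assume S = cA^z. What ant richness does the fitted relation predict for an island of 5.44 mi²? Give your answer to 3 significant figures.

z = ln(220/87) / ln(65.2/4.34) = 0.9277 / 2.7096 = 0.3424
c = 87 / 4.34^0.3424 = 87 / 1.653 = 52.63
S₃ = 52.63 × 5.44^0.3424 = 52.63 × 1.786 ≈ 94

94.0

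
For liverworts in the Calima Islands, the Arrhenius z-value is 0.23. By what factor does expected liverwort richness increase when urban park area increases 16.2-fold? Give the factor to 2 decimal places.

1.90

S₂/S₁ = (A₂/A₁)^z = 16.2^0.23
ln(S₂/S₁) = 0.23 × ln 16.2 = 0.23 × 2.7850 = 0.6406
S₂/S₁ = e^0.6406 ≈ 1.898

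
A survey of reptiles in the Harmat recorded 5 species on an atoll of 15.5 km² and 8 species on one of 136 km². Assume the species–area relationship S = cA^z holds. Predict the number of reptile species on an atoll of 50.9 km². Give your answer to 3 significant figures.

6.47

z = ln(8/5) / ln(136/15.5) = 0.4700 / 2.1718 = 0.2164
c = 5 / 15.5^0.2164 = 5 / 1.81 = 2.763
S₃ = 2.763 × 50.9^0.2164 = 2.763 × 2.341 ≈ 6.467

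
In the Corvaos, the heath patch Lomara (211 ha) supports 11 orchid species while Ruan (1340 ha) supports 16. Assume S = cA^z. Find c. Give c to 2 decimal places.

3.72

z = ln(S₂/S₁) / ln(A₂/A₁) = ln(16/11) / ln(1340/211) = 0.3747 / 1.8486 = 0.2027
c = S₁ / A₁^z = 11 / 211^0.2027 = 11 / 2.959 = 3.718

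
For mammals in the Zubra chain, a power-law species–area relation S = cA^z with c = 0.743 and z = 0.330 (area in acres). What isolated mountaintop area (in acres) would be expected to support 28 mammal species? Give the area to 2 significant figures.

60000 acres

28 = 0.743 × A^0.33  ⇒  A^0.33 = 28/0.743 = 37.69
ln A = ln(37.69) / 0.33 = 3.6293 / 0.33 = 10.9978
A = e^10.9978 ≈ 59741 acres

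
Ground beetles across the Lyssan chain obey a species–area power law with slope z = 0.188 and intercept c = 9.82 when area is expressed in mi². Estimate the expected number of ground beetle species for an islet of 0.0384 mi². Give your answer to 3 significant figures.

S = 9.82 × 0.0384^0.188 = 9.82 × 0.5418 ≈ 5.321

5.32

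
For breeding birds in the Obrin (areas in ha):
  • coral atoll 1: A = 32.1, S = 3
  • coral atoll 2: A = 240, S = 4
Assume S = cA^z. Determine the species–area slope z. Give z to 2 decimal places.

0.14

Taking logs: ln S = ln c + z ln A, so z = (ln S₂ − ln S₁)/(ln A₂ − ln A₁).
z = ln(4/3) / ln(240/32.1) = ln(1.333) / ln(7.477) = 0.2877 / 2.0118 = 0.1430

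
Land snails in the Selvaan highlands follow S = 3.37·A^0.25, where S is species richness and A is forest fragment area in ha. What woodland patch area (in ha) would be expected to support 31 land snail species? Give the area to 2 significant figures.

7200 ha

31 = 3.37 × A^0.25  ⇒  A^0.25 = 31/3.37 = 9.199
ln A = ln(9.199) / 0.25 = 2.2191 / 0.25 = 8.8763
A = e^8.8763 ≈ 7160 ha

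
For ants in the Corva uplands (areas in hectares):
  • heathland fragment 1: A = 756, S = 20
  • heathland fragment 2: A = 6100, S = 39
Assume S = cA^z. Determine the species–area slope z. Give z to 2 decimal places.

0.32

Taking logs: ln S = ln c + z ln A, so z = (ln S₂ − ln S₁)/(ln A₂ − ln A₁).
z = ln(39/20) / ln(6100/756) = ln(1.95) / ln(8.069) = 0.6678 / 2.0880 = 0.3198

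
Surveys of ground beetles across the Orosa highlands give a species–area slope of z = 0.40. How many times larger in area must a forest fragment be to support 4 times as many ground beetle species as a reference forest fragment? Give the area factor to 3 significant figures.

(A₂/A₁)^0.4 = 4, so A₂/A₁ = 4^(1/0.4) = 4^2.5
ln(A₂/A₁) = ln 4 / 0.4 = 1.3863 / 0.4 = 3.4657
A₂/A₁ = e^3.4657 ≈ 32

32.0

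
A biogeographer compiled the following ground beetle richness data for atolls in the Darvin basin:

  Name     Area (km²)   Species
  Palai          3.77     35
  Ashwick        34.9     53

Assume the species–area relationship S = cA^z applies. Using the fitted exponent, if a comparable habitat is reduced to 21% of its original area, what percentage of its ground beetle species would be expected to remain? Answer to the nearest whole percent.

75%

z = ln(53/35) / ln(34.9/3.77) = 0.4149 / 2.2254 = 0.1865
S_new/S_old = (A_new/A_old)^z = 0.21^0.1865 = exp(0.1865 × -1.5606) = 0.7475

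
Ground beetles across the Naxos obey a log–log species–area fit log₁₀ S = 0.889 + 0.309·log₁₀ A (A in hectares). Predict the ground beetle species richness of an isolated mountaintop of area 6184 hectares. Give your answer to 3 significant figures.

115

S = 7.745 × 6184^0.309 = 7.745 × 14.84 ≈ 114.9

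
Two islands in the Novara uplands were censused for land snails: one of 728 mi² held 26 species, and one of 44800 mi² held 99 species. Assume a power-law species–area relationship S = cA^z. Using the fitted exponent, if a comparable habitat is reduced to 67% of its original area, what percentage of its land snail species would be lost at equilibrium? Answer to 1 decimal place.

z = ln(99/26) / ln(44800/728) = 1.3370 / 4.1197 = 0.3245
S_new/S_old = (A_new/A_old)^z = 0.67^0.3245 = exp(0.3245 × -0.4005) = 0.8781
Fraction lost = 1 − 0.8781 = 0.1219

12.2%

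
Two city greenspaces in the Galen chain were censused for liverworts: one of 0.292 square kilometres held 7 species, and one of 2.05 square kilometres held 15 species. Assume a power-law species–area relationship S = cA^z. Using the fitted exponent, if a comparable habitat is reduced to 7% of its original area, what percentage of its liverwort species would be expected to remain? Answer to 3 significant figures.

z = ln(15/7) / ln(2.05/0.292) = 0.7621 / 1.9488 = 0.3911
S_new/S_old = (A_new/A_old)^z = 0.07^0.3911 = exp(0.3911 × -2.6593) = 0.3535

35.3%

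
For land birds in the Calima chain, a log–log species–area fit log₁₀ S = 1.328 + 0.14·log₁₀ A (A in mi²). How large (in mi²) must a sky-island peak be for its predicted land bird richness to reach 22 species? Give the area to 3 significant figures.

22 = 21.28 × A^0.14  ⇒  A^0.14 = 22/21.28 = 1.034
ln A = ln(1.034) / 0.14 = 0.0332 / 0.14 = 0.2372
A = e^0.2372 ≈ 1.268 mi²

1.27 mi²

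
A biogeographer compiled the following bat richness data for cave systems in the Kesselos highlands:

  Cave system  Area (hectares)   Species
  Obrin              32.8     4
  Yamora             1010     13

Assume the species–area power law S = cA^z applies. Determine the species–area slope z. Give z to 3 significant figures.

0.344

Taking logs: ln S = ln c + z ln A, so z = (ln S₂ − ln S₁)/(ln A₂ − ln A₁).
z = ln(13/4) / ln(1010/32.8) = ln(3.25) / ln(30.79) = 1.1787 / 3.4273 = 0.3439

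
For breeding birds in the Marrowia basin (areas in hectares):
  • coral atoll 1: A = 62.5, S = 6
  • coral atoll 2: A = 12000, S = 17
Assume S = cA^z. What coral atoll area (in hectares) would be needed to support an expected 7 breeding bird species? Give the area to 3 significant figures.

z = ln(17/6) / ln(12000/62.5) = 1.0415 / 5.2575 = 0.1981
c = 6 / 62.5^0.1981 = 6 / 2.269 = 2.645
A = (7/2.645)^(1/0.1981) ⇒ ln A = ln(2.647)/0.1981 = 4.9134
A = e^4.9134 ≈ 136.1 hectares

136 hectares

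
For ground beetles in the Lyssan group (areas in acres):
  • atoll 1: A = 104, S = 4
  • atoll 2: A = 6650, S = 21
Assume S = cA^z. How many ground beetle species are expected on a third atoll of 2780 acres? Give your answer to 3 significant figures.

z = ln(21/4) / ln(6650/104) = 1.6582 / 4.1580 = 0.3988
c = 4 / 104^0.3988 = 4 / 6.374 = 0.6276
S₃ = 0.6276 × 2780^0.3988 = 0.6276 × 23.63 ≈ 14.83

14.8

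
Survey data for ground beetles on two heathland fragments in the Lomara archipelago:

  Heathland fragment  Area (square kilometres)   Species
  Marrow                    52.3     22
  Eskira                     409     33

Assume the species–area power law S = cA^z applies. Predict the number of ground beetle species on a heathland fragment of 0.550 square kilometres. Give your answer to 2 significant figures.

9.0

z = ln(33/22) / ln(409/52.3) = 0.4055 / 2.0567 = 0.1971
c = 22 / 52.3^0.1971 = 22 / 2.182 = 10.08
S₃ = 10.08 × 0.55^0.1971 = 10.08 × 0.8888 ≈ 8.963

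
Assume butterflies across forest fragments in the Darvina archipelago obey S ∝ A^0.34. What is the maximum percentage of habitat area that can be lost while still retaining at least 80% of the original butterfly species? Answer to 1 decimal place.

Need (A_new/A_old)^0.34 = 0.8, so A_new/A_old = 0.8^(1/0.34) = 0.8^2.941
ln(A_new/A_old) = ln 0.8 / 0.34 = -0.2231 / 0.34 = -0.6563
A_new/A_old = e^-0.6563 ≈ 0.5188
Fraction that can be lost = 1 − 0.5188 = 0.4812

48.1%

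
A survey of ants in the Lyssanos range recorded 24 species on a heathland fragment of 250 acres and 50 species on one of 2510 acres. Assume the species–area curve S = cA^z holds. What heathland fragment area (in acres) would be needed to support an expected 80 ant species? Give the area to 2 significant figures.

z = ln(50/24) / ln(2510/250) = 0.7340 / 2.3066 = 0.3182
c = 24 / 250^0.3182 = 24 / 5.795 = 4.142
A = (80/4.142)^(1/0.3182) ⇒ ln A = ln(19.32)/0.3182 = 9.3051
A = e^9.3051 ≈ 10994 acres

11000 acres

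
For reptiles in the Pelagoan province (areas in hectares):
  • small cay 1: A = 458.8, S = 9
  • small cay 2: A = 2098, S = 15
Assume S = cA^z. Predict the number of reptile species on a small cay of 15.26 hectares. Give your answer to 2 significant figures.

2.9

z = ln(15/9) / ln(2098/458.8) = 0.5108 / 1.5201 = 0.3360
c = 9 / 458.8^0.3360 = 9 / 7.842 = 1.148
S₃ = 1.148 × 15.26^0.3360 = 1.148 × 2.499 ≈ 2.868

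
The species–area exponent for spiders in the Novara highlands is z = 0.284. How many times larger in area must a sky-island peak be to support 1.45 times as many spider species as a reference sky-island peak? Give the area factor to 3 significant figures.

(A₂/A₁)^0.284 = 1.45, so A₂/A₁ = 1.45^(1/0.284) = 1.45^3.521
ln(A₂/A₁) = ln 1.45 / 0.284 = 0.3716 / 0.284 = 1.3083
A₂/A₁ = e^1.3083 ≈ 3.7

3.70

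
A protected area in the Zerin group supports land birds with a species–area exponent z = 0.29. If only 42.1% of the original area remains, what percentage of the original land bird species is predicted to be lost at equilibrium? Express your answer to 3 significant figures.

S_new/S_old = (A_new/A_old)^z = 0.421^0.29
= exp(0.29 × ln 0.421) = exp(0.29 × -0.8651) = exp(-0.2509) ≈ 0.7781
Fraction lost = 1 − 0.7781 = 0.2219

22.2%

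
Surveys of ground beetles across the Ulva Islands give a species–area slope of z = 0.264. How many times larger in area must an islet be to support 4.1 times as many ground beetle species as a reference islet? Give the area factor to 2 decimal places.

(A₂/A₁)^0.264 = 4.1, so A₂/A₁ = 4.1^(1/0.264) = 4.1^3.788
ln(A₂/A₁) = ln 4.1 / 0.264 = 1.4110 / 0.264 = 5.3446
A₂/A₁ = e^5.3446 ≈ 209.5

209.48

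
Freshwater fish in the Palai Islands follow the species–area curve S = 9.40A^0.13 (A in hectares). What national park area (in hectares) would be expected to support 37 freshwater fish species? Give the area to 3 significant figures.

37800 hectares

37 = 9.4 × A^0.13  ⇒  A^0.13 = 37/9.4 = 3.936
ln A = ln(3.936) / 0.13 = 1.3702 / 0.13 = 10.5401
A = e^10.5401 ≈ 37800 hectares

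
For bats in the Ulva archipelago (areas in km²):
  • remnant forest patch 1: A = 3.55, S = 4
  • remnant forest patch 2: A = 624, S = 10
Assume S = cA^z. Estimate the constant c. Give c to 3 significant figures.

z = ln(S₂/S₁) / ln(A₂/A₁) = ln(10/4) / ln(624/3.55) = 0.9163 / 5.1692 = 0.1773
c = S₁ / A₁^z = 4 / 3.55^0.1773 = 4 / 1.252 = 3.195

3.20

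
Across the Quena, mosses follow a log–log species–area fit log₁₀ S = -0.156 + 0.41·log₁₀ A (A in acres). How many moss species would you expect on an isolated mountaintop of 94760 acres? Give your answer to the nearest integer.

S = 0.6982 × 94760^0.41
ln S = ln 0.6982 + 0.41 × ln 94760 = -0.3592 + 0.41 × 11.4591 = 4.3390
S = e^4.3390 ≈ 76.63

77 species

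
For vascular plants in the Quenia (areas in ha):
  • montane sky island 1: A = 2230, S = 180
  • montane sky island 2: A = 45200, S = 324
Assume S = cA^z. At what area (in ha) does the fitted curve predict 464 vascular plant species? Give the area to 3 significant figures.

284000 ha

z = ln(324/180) / ln(45200/2230) = 0.5878 / 3.0091 = 0.1953
c = 180 / 2230^0.1953 = 180 / 4.509 = 39.92
A = (464/39.92)^(1/0.1953) ⇒ ln A = ln(11.62)/0.1953 = 12.5574
A = e^12.5574 ≈ 284198 ha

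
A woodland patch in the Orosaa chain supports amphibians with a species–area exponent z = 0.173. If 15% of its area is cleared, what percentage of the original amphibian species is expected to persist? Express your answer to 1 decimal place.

97.2%

S_new/S_old = (A_new/A_old)^z = 0.85^0.173
= exp(0.173 × ln 0.85) = exp(0.173 × -0.1625) = exp(-0.0281) ≈ 0.9723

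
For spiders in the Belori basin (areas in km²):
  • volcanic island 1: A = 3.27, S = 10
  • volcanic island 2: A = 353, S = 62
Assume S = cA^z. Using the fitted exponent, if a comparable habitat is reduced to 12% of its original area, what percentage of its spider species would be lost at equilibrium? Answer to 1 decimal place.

z = ln(62/10) / ln(353/3.27) = 1.8245 / 4.6817 = 0.3897
S_new/S_old = (A_new/A_old)^z = 0.12^0.3897 = exp(0.3897 × -2.1203) = 0.4377
Fraction lost = 1 − 0.4377 = 0.5623

56.2%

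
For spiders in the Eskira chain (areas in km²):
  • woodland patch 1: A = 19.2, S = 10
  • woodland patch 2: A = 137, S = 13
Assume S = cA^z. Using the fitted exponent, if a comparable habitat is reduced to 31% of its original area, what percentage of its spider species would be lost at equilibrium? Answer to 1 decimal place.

14.5%

z = ln(13/10) / ln(137/19.2) = 0.2624 / 1.9651 = 0.1335
S_new/S_old = (A_new/A_old)^z = 0.31^0.1335 = exp(0.1335 × -1.1712) = 0.8552
Fraction lost = 1 − 0.8552 = 0.1448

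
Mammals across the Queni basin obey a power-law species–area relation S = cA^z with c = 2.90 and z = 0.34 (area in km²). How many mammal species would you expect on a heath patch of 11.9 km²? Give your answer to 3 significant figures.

S = 2.9 × 11.9^0.34
ln S = ln 2.9 + 0.34 × ln 11.9 = 1.0647 + 0.34 × 2.4765 = 1.9067
S = e^1.9067 ≈ 6.731

6.73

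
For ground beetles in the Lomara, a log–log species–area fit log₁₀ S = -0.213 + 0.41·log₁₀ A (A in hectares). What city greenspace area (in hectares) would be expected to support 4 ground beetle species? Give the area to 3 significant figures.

4 = 0.6124 × A^0.41  ⇒  A^0.41 = 4/0.6124 = 6.532
ln A = ln(6.532) / 0.41 = 1.8767 / 0.41 = 4.5774
A = e^4.5774 ≈ 97.26 hectares

97.3 hectares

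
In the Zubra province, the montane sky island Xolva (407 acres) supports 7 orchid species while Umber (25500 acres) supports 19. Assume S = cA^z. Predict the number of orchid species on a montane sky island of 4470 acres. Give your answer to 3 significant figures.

z = ln(19/7) / ln(25500/407) = 0.9985 / 4.1376 = 0.2413
c = 7 / 407^0.2413 = 7 / 4.264 = 1.642
S₃ = 1.642 × 4470^0.2413 = 1.642 × 7.602 ≈ 12.48

12.5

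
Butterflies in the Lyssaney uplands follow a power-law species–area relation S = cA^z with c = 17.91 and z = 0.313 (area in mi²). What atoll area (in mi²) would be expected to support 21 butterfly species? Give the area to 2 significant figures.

21 = 17.91 × A^0.313  ⇒  A^0.313 = 21/17.91 = 1.173
ln A = ln(1.173) / 0.313 = 0.1592 / 0.313 = 0.5085
A = e^0.5085 ≈ 1.663 mi²

1.7 mi²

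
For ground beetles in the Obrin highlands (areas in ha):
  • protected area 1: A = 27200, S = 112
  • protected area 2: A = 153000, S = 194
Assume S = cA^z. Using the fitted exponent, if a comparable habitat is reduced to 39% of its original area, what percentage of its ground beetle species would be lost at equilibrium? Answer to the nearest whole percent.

26%

z = ln(194/112) / ln(153000/27200) = 0.5494 / 1.7272 = 0.3181
S_new/S_old = (A_new/A_old)^z = 0.39^0.3181 = exp(0.3181 × -0.9416) = 0.7412
Fraction lost = 1 − 0.7412 = 0.2588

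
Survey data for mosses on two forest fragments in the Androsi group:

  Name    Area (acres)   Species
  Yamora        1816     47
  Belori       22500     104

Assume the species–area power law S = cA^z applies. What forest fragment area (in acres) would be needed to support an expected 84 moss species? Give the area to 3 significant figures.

11400 acres

z = ln(104/47) / ln(22500/1816) = 0.7942 / 2.5169 = 0.3156
c = 47 / 1816^0.3156 = 47 / 10.68 = 4.402
A = (84/4.402)^(1/0.3156) ⇒ ln A = ln(19.08)/0.3156 = 9.3445
A = e^9.3445 ≈ 11435 acres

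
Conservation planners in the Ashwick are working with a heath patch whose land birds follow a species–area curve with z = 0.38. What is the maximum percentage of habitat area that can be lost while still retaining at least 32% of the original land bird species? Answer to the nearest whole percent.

95%

Need (A_new/A_old)^0.38 = 0.32, so A_new/A_old = 0.32^(1/0.38) = 0.32^2.632
ln(A_new/A_old) = ln 0.32 / 0.38 = -1.1394 / 0.38 = -2.9985
A_new/A_old = e^-2.9985 ≈ 0.04986
Fraction that can be lost = 1 − 0.04986 = 0.9501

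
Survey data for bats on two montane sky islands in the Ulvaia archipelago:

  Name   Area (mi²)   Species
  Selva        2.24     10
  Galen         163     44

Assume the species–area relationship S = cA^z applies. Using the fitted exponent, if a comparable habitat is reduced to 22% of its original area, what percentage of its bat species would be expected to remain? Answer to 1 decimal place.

z = ln(44/10) / ln(163/2.24) = 1.4816 / 4.2873 = 0.3456
S_new/S_old = (A_new/A_old)^z = 0.22^0.3456 = exp(0.3456 × -1.5141) = 0.5926

59.3%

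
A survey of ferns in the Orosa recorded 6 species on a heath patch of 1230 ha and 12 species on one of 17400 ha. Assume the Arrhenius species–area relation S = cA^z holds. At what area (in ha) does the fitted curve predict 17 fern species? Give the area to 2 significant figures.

z = ln(12/6) / ln(17400/1230) = 0.6931 / 2.6495 = 0.2616
c = 6 / 1230^0.2616 = 6 / 6.432 = 0.9328
A = (17/0.9328)^(1/0.2616) ⇒ ln A = ln(18.23)/0.2616 = 11.0956
A = e^11.0956 ≈ 65879 ha

66000 ha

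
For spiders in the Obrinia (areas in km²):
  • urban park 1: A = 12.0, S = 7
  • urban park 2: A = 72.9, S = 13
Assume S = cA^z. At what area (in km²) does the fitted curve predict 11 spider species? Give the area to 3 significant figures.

44.8 km²

z = ln(13/7) / ln(72.9/12) = 0.6190 / 1.8042 = 0.3431
c = 7 / 12^0.3431 = 7 / 2.346 = 2.984
A = (11/2.984)^(1/0.3431) ⇒ ln A = ln(3.686)/0.3431 = 3.8022
A = e^3.8022 ≈ 44.8 km²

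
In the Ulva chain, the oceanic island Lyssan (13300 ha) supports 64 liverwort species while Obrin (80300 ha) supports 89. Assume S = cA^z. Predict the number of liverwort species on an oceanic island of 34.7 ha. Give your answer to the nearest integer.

21

z = ln(89/64) / ln(80300/13300) = 0.3298 / 1.7980 = 0.1834
c = 64 / 13300^0.1834 = 64 / 5.706 = 11.22
S₃ = 11.22 × 34.7^0.1834 = 11.22 × 1.916 ≈ 21.5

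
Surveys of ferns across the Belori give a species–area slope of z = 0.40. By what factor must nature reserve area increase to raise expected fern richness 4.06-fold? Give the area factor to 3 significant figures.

(A₂/A₁)^0.4 = 4.06, so A₂/A₁ = 4.06^(1/0.4) = 4.06^2.5
ln(A₂/A₁) = ln 4.06 / 0.4 = 1.4012 / 0.4 = 3.5030
A₂/A₁ = e^3.5030 ≈ 33.21

33.2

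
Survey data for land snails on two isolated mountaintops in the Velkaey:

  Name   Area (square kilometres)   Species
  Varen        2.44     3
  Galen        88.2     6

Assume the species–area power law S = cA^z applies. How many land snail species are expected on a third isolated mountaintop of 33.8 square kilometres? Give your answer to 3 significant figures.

4.99

z = ln(6/3) / ln(88.2/2.44) = 0.6931 / 3.5876 = 0.1932
c = 3 / 2.44^0.1932 = 3 / 1.188 = 2.525
S₃ = 2.525 × 33.8^0.1932 = 2.525 × 1.974 ≈ 4.985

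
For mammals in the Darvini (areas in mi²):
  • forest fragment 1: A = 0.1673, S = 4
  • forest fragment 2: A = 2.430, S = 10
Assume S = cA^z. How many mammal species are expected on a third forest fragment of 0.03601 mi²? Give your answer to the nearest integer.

2

z = ln(10/4) / ln(2.43/0.1673) = 0.9163 / 2.6759 = 0.3424
c = 4 / 0.1673^0.3424 = 4 / 0.5421 = 7.378
S₃ = 7.378 × 0.03601^0.3424 = 7.378 × 0.3204 ≈ 2.364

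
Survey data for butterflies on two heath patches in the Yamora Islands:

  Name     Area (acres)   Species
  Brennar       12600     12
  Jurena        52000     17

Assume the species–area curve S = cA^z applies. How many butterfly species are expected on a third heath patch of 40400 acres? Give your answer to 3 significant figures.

16.0

z = ln(17/12) / ln(52000/12600) = 0.3483 / 1.4175 = 0.2457
c = 12 / 12600^0.2457 = 12 / 10.17 = 1.179
S₃ = 1.179 × 40400^0.2457 = 1.179 × 13.55 ≈ 15.98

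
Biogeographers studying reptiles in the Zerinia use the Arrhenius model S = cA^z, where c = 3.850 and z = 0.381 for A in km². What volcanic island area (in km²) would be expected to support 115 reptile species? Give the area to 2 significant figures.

7400 km²

115 = 3.85 × A^0.381  ⇒  A^0.381 = 115/3.85 = 29.87
ln A = ln(29.87) / 0.381 = 3.3969 / 0.381 = 8.9156
A = e^8.9156 ≈ 7448 km²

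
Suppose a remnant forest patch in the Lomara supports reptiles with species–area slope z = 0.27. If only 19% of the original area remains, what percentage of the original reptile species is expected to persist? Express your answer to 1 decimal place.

S_new/S_old = (A_new/A_old)^z = 0.19^0.27
= exp(0.27 × ln 0.19) = exp(0.27 × -1.6607) = exp(-0.4484) ≈ 0.6387

63.9%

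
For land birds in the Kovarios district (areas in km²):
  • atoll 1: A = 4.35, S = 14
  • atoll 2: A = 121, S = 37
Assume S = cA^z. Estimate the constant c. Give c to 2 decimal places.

9.11

z = ln(S₂/S₁) / ln(A₂/A₁) = ln(37/14) / ln(121/4.35) = 0.9719 / 3.3256 = 0.2922
c = S₁ / A₁^z = 14 / 4.35^0.2922 = 14 / 1.537 = 9.11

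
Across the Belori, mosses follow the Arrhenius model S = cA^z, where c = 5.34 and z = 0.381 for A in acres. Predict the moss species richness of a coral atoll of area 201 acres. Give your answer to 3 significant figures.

40.3

S = 5.34 × 201^0.381 = 5.34 × 7.543 ≈ 40.28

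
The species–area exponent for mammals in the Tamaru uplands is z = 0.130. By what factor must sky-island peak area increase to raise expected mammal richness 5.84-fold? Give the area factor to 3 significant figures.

786000

(A₂/A₁)^0.13 = 5.84, so A₂/A₁ = 5.84^(1/0.13) = 5.84^7.692
ln(A₂/A₁) = ln 5.84 / 0.13 = 1.7647 / 0.13 = 13.5749
A₂/A₁ = e^13.5749 ≈ 786110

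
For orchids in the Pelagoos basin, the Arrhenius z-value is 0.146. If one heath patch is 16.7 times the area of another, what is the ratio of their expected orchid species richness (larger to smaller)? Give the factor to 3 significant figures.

S₂/S₁ = (A₂/A₁)^z = 16.7^0.146
ln(S₂/S₁) = 0.146 × ln 16.7 = 0.146 × 2.8154 = 0.4110
S₂/S₁ = e^0.4110 ≈ 1.508

1.51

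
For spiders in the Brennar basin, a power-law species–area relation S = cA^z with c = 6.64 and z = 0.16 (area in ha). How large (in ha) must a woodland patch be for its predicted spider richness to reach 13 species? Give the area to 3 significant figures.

66.6 ha

13 = 6.64 × A^0.16  ⇒  A^0.16 = 13/6.64 = 1.958
ln A = ln(1.958) / 0.16 = 0.6718 / 0.16 = 4.1990
A = e^4.1990 ≈ 66.62 ha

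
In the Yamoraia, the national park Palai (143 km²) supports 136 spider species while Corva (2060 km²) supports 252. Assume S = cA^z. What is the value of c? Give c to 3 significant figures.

43.2

z = ln(S₂/S₁) / ln(A₂/A₁) = ln(252/136) / ln(2060/143) = 0.6168 / 2.6676 = 0.2312
c = S₁ / A₁^z = 136 / 143^0.2312 = 136 / 3.15 = 43.17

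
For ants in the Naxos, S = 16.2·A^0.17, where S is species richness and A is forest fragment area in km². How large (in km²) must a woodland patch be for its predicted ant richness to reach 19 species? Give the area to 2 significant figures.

2.6 km²

19 = 16.2 × A^0.17  ⇒  A^0.17 = 19/16.2 = 1.173
ln A = ln(1.173) / 0.17 = 0.1594 / 0.17 = 0.9378
A = e^0.9378 ≈ 2.554 km²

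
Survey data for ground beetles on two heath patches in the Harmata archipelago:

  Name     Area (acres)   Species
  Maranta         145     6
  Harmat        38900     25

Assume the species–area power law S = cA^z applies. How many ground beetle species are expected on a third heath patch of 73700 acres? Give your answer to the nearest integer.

29

z = ln(25/6) / ln(38900/145) = 1.4271 / 5.5920 = 0.2552
c = 6 / 145^0.2552 = 6 / 3.561 = 1.685
S₃ = 1.685 × 73700^0.2552 = 1.685 × 17.47 ≈ 29.43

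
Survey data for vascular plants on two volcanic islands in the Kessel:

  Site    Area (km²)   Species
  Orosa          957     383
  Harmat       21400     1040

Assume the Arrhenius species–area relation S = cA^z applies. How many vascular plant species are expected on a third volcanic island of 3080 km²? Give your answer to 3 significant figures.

558

z = ln(1040/383) / ln(21400/957) = 0.9989 / 3.1073 = 0.3215
c = 383 / 957^0.3215 = 383 / 9.084 = 42.16
S₃ = 42.16 × 3080^0.3215 = 42.16 × 13.23 ≈ 557.7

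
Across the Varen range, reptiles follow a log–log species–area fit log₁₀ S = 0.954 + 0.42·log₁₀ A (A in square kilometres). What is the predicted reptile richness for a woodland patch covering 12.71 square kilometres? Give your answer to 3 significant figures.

S = 8.995 × 12.71^0.42
ln S = ln 8.995 + 0.42 × ln 12.71 = 2.1967 + 0.42 × 2.5424 = 3.2645
S = e^3.2645 ≈ 26.17

26.2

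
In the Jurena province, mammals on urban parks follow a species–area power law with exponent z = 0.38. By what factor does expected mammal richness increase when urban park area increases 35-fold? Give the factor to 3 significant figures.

S₂/S₁ = (A₂/A₁)^z = 35^0.38
ln(S₂/S₁) = 0.38 × ln 35 = 0.38 × 3.5553 = 1.3510
S₂/S₁ = e^1.3510 ≈ 3.861

3.86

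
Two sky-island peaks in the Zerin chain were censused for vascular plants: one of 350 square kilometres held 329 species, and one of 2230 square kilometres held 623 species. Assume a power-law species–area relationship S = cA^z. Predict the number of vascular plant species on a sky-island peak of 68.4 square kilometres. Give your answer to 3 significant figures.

z = ln(623/329) / ln(2230/350) = 0.6385 / 1.8518 = 0.3448
c = 329 / 350^0.3448 = 329 / 7.536 = 43.65
S₃ = 43.65 × 68.4^0.3448 = 43.65 × 4.292 ≈ 187.4

187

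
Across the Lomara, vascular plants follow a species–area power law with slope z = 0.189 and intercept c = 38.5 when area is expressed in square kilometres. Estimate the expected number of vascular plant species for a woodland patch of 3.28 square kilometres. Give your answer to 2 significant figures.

S = 38.5 × 3.28^0.189
ln S = ln 38.5 + 0.189 × ln 3.28 = 3.6507 + 0.189 × 1.1878 = 3.8752
S = e^3.8752 ≈ 48.19

48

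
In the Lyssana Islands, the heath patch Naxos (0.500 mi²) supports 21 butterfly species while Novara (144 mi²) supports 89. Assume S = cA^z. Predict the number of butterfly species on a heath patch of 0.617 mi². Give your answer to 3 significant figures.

22.2

z = ln(89/21) / ln(144/0.5) = 1.4441 / 5.6630 = 0.2550
c = 21 / 0.5^0.2550 = 21 / 0.838 = 25.06
S₃ = 25.06 × 0.617^0.2550 = 25.06 × 0.8841 ≈ 22.16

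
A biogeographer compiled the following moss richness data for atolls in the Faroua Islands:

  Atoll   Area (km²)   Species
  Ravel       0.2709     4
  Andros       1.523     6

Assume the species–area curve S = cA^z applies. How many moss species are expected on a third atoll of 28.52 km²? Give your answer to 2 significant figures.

12

z = ln(6/4) / ln(1.523/0.2709) = 0.4055 / 1.7267 = 0.2348
c = 4 / 0.2709^0.2348 = 4 / 0.7359 = 5.436
S₃ = 5.436 × 28.52^0.2348 = 5.436 × 2.196 ≈ 11.94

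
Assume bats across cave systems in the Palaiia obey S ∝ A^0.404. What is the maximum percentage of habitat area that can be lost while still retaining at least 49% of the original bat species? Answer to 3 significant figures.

82.9%

Need (A_new/A_old)^0.404 = 0.49, so A_new/A_old = 0.49^(1/0.404) = 0.49^2.475
ln(A_new/A_old) = ln 0.49 / 0.404 = -0.7133 / 0.404 = -1.7657
A_new/A_old = e^-1.7657 ≈ 0.1711
Fraction that can be lost = 1 − 0.1711 = 0.8289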